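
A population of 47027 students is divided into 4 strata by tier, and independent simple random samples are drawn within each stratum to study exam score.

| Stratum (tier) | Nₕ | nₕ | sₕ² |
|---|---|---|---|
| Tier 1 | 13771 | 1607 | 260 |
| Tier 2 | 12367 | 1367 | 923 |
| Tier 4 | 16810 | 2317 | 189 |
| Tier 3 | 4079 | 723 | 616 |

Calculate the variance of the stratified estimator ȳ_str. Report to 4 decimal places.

0.0680

Var(ȳ_str) = Σₕ Wₕ²(1 − fₕ)sₕ²/nₕ with Wₕ = Nₕ/N, N = 47027.
Tier 1: Wₕ = 0.29283178; term = 0.29283178²·(1 − 0.11669450)·260/1607 = 0.01225476.
Tier 2: Wₕ = 0.26297659; term = 0.26297659²·(1 − 0.11053610)·923/1367 = 0.041533228.
Tier 4: Wₕ = 0.35745423; term = 0.35745423²·(1 − 0.13783462)·189/2317 = 0.0089860168.
Tier 3: Wₕ = 0.08673741; term = 0.08673741²·(1 − 0.17724933)·616/723 = 0.0052737984.
Sum = 0.068047803.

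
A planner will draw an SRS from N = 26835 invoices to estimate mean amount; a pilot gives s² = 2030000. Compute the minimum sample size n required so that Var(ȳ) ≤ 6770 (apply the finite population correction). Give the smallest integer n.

297

Without fpc, n₀ = s²/D = 2030000/6770 = 299.8523.
With fpc, (1 − n/N)·s²/n ≤ D requires n ≥ n₀/(1 + n₀/N) = 299.8523/(1 + 299.8523/26835) = 296.5388.
Rounding up, n = 297.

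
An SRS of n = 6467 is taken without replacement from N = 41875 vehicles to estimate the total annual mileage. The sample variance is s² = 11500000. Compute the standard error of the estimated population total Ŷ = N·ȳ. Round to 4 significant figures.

1.624 × 10^6

Var(Ŷ) = N²·Var(ȳ) = N²·(1 − n/N)·s²/n.
f = 6467/41875 = 0.15443582; Var(ȳ) = 0.84556418·11500000/6467 = 1503.632.
Var(Ŷ) = 41875² · 1503.632 = 2.6366422 × 10^12.
SE(Ŷ) = √(2.6366422 × 10^12) = 1.624 × 10^6.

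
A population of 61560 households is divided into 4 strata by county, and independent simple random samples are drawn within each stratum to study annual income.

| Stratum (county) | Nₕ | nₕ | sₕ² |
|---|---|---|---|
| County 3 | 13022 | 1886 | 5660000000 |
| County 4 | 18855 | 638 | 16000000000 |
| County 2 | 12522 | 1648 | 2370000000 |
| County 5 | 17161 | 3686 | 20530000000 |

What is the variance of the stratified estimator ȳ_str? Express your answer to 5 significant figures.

2.7794 × 10^6

Var(ȳ_str) = Σₕ Wₕ²(1 − fₕ)sₕ²/nₕ with Wₕ = Nₕ/N, N = 61560.
County 3: Wₕ = 0.21153346; term = 0.21153346²·(1 − 0.14483182)·5660000000/1886 = 114837.69.
County 4: Wₕ = 0.30628655; term = 0.30628655²·(1 − 0.03383718)·16000000000/638 = 2.2730316 × 10^6.
County 2: Wₕ = 0.20341131; term = 0.20341131²·(1 − 0.13160837)·2370000000/1648 = 51672.199.
County 5: Wₕ = 0.27876868; term = 0.27876868²·(1 − 0.21478935)·20530000000/3686 = 339866.03.
Sum = 2.7794075 × 10^6.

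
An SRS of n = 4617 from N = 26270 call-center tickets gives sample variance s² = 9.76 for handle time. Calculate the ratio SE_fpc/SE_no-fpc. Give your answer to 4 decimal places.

f = n/N = 4617/26270 = 0.17575181.
SE_no-fpc = √(s²/n) = 0.04597746; SE_fpc = √((1−f)s²/n) = 0.041742069.
Ratio = √(1−f) = 0.90788116.

0.9079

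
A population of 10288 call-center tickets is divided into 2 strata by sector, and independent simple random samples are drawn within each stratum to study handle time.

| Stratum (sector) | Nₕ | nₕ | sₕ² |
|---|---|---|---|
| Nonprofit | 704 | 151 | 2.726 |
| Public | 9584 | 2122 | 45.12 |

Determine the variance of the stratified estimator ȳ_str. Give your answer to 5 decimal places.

Var(ȳ_str) = Σₕ Wₕ²(1 − fₕ)sₕ²/nₕ with Wₕ = Nₕ/N, N = 10288.
Nonprofit: Wₕ = 0.06842924; term = 0.06842924²·(1 − 0.21448864)·2.726/151 = 6.6402554 × 10^-5.
Public: Wₕ = 0.93157076; term = 0.93157076²·(1 − 0.22141068)·45.12/2122 = 0.014366926.
Sum = 0.014433329.

0.01443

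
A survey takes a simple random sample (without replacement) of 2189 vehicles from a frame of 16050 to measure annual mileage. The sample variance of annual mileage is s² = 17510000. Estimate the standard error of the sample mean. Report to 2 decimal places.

83.12

Under SRS without replacement, Var(ȳ) = (1 − f)·s²/n with f = n/N = 2189/16050 = 0.13638629.
Var(ȳ) = (1 − 0.13638629)·17510000/2189 = 0.86361371·7999.0863 = 6908.1206.
SE(ȳ) = √(6908.1206) = 83.12.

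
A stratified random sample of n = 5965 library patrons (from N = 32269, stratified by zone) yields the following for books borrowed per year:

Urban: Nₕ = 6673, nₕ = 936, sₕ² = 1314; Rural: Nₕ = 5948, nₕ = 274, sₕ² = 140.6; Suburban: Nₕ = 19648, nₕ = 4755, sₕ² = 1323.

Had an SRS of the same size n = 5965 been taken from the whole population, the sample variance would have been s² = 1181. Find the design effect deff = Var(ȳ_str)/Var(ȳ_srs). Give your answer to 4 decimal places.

Var(ȳ_str) = Σ Wₕ²(1−fₕ)sₕ²/nₕ with Wₕ = Nₕ/32269:
  Urban: (6673/32269)²·(1−936/6673)·1314/936 = 0.05161245
  Rural: (5948/32269)²·(1−274/5948)·140.6/274 = 0.016631217
  Suburban: (19648/32269)²·(1−4755/19648)·1323/4755 = 0.078187774
  → Var(ȳ_str) = 0.14643144.
Var(ȳ_srs) = (1 − 5965/32269)·1181/5965 = 0.16138967.
deff = 0.14643144 / 0.16138967 = 0.9073.

0.9073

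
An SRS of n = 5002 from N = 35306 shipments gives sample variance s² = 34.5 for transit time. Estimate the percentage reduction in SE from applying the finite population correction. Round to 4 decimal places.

7.3542

f = n/N = 5002/35306 = 0.14167564.
SE_no-fpc = √(s²/n) = 0.08304963; SE_fpc = √((1−f)s²/n) = 0.076941992.
Ratio = √(1−f) = 0.92645797. Reduction = 100·(1 − 0.92645797) = 7.3542%.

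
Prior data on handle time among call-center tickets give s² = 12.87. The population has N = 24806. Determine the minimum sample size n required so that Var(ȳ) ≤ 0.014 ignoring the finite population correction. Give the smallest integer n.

920

Without fpc, n₀ = s²/D = 12.87/0.014 = 919.2857.
Rounding up, n = 920.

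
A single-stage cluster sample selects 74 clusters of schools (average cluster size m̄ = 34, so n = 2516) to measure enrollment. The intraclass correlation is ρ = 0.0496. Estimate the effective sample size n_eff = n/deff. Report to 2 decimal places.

deff = 1 + (34 − 1)·0.0496 = 1 + 1.6368 = 2.6368.
n_eff = 2516 / 2.6368 = 954.19.

954.19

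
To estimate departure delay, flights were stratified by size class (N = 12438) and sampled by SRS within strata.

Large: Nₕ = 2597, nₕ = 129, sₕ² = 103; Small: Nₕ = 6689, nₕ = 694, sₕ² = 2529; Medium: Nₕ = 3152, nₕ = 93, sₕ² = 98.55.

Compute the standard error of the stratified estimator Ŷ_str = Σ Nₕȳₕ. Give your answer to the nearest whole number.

12707

Var(Ŷ_str) = Σₕ Nₕ²(1 − fₕ)sₕ²/nₕ.
Large: 2597²·(1 − 129/2597)·103/129 = 5.1175798 × 10^6.
Small: 6689²·(1 − 694/6689)·2529/694 = 1.4613012 × 10^8.
Medium: 3152²·(1 − 93/3152)·98.55/93 = 1.0217376 × 10^7.
Sum = 1.6146508 × 10^8.
SE = √(1.6146508 × 10^8) = 12707.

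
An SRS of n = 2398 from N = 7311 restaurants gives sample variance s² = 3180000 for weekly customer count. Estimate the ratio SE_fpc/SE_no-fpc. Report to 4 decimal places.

f = n/N = 2398/7311 = 0.32799891.
SE_no-fpc = √(s²/n) = 36.415726; SE_fpc = √((1−f)s²/n) = 29.852036.
Ratio = √(1−f) = 0.81975673.

0.8198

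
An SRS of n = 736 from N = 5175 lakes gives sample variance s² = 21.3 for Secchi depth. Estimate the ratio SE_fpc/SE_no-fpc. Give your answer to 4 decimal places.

0.9262

f = n/N = 736/5175 = 0.14222222.
SE_no-fpc = √(s²/n) = 0.17011825; SE_fpc = √((1−f)s²/n) = 0.15755721.
Ratio = √(1−f) = 0.92616293.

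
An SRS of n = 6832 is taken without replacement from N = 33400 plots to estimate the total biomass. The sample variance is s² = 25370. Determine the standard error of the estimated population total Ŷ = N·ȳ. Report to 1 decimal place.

Var(Ŷ) = N²·Var(ȳ) = N²·(1 − n/N)·s²/n.
f = 6832/33400 = 0.20455090; Var(ȳ) = 0.79544910·25370/6832 = 2.9538267.
Var(Ŷ) = 33400² · 2.9538267 = 3.2951709 × 10^9.
SE(Ŷ) = √(3.2951709 × 10^9) = 57403.6.

57403.6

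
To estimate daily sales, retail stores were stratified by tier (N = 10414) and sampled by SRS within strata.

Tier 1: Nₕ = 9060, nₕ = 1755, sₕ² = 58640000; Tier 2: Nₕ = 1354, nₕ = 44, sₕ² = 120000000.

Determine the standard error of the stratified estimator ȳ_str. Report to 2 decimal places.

254.94

Var(ȳ_str) = Σₕ Wₕ²(1 − fₕ)sₕ²/nₕ with Wₕ = Nₕ/N, N = 10414.
Tier 1: Wₕ = 0.86998272; term = 0.86998272²·(1 − 0.19370861)·58640000/1755 = 20390.605.
Tier 2: Wₕ = 0.13001728; term = 0.13001728²·(1 − 0.03249631)·120000000/44 = 44604.983.
Sum = 64995.588.
SE = √(64995.588) = 254.94.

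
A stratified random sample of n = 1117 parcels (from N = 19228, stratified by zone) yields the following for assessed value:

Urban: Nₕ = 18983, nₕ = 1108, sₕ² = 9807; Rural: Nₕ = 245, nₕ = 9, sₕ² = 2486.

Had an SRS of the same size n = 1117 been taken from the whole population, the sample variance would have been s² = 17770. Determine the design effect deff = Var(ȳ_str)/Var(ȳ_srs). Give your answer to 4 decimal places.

0.5450

Var(ȳ_str) = Σ Wₕ²(1−fₕ)sₕ²/nₕ with Wₕ = Nₕ/19228:
  Urban: (18983/19228)²·(1−1108/18983)·9807/1108 = 8.1234233
  Rural: (245/19228)²·(1−9/245)·2486/9 = 0.043198481
  → Var(ȳ_str) = 8.1666218.
Var(ȳ_srs) = (1 − 1117/19228)·17770/1117 = 14.984511.
deff = 8.1666218 / 14.984511 = 0.5450.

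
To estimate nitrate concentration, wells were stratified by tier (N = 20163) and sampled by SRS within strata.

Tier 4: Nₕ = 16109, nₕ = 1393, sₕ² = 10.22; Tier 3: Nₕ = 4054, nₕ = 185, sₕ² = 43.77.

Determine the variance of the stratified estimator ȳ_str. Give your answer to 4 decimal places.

0.0134

Var(ȳ_str) = Σₕ Wₕ²(1 − fₕ)sₕ²/nₕ with Wₕ = Nₕ/N, N = 20163.
Tier 4: Wₕ = 0.79893865; term = 0.79893865²·(1 − 0.08647340)·10.22/1393 = 0.0042780695.
Tier 3: Wₕ = 0.20106135; term = 0.20106135²·(1 − 0.04563394)·43.77/185 = 0.0091280286.
Sum = 0.013406098.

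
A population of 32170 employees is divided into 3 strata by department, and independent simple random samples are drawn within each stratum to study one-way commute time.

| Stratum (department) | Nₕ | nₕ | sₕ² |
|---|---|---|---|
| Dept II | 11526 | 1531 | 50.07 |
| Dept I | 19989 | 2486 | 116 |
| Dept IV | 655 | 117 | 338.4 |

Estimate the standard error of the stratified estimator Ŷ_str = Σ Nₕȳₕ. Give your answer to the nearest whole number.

Var(Ŷ_str) = Σₕ Nₕ²(1 − fₕ)sₕ²/nₕ.
Dept II: 11526²·(1 − 1531/11526)·50.07/1531 = 3.7675916 × 10^6.
Dept I: 19989²·(1 − 2486/19989)·116/2486 = 1.6325272 × 10^7.
Dept IV: 655²·(1 − 117/655)·338.4/117 = 1.0192203 × 10^6.
Sum = 2.1112084 × 10^7.
SE = √(2.1112084 × 10^7) = 4595.

4595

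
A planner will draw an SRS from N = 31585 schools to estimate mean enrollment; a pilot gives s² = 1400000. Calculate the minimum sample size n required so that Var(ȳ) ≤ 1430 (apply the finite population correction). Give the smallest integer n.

Without fpc, n₀ = s²/D = 1400000/1430 = 979.0210.
With fpc, (1 − n/N)·s²/n ≤ D requires n ≥ n₀/(1 + n₀/N) = 979.0210/(1 + 979.0210/31585) = 949.5872.
Rounding up, n = 950.

950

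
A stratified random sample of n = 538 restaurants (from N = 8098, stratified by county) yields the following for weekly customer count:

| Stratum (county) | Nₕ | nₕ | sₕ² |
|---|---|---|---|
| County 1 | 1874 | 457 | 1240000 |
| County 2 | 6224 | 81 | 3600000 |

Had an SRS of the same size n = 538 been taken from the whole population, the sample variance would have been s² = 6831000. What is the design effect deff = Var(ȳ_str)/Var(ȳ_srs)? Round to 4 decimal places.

2.1953

Var(ȳ_str) = Σ Wₕ²(1−fₕ)sₕ²/nₕ with Wₕ = Nₕ/8098:
  County 1: (1874/8098)²·(1−457/1874)·1240000/457 = 109.87259
  County 2: (6224/8098)²·(1−81/6224)·3600000/81 = 25912.662
  → Var(ȳ_str) = 26022.535.
Var(ȳ_srs) = (1 − 538/8098)·6831000/538 = 11853.484.
deff = 26022.535 / 11853.484 = 2.1953.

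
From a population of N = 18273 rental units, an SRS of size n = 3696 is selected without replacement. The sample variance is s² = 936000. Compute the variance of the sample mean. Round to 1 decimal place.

202.0

Under SRS without replacement, Var(ȳ) = (1 − f)·s²/n with f = n/N = 3696/18273 = 0.20226564.
Var(ȳ) = (1 − 0.20226564)·936000/3696 = 0.79773436·253.24675 = 202.02364.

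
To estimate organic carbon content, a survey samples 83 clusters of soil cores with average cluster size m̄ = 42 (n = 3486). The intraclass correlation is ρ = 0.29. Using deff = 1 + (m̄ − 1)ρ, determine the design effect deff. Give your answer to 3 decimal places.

deff = 1 + (42 − 1)·0.29 = 1 + 11.89 = 12.89.

12.890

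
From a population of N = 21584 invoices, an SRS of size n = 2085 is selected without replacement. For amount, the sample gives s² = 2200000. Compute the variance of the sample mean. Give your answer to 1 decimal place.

Under SRS without replacement, Var(ȳ) = (1 − f)·s²/n with f = n/N = 2085/21584 = 0.09659933.
Var(ȳ) = (1 − 0.09659933)·2200000/2085 = 0.90340067·1055.1559 = 953.22852.

953.2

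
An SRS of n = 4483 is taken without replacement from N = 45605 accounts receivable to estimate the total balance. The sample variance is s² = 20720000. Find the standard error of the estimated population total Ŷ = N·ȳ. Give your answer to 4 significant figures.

2.944 × 10^6

Var(Ŷ) = N²·Var(ȳ) = N²·(1 − n/N)·s²/n.
f = 4483/45605 = 0.09830062; Var(ȳ) = 0.90169938·20720000/4483 = 4167.5688.
Var(Ŷ) = 45605² · 4167.5688 = 8.6677764 × 10^12.
SE(Ŷ) = √(8.6677764 × 10^12) = 2.944 × 10^6.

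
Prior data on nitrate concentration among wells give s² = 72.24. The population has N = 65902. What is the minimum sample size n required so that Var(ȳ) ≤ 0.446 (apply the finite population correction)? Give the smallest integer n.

Without fpc, n₀ = s²/D = 72.24/0.446 = 161.9731.
With fpc, (1 − n/N)·s²/n ≤ D requires n ≥ n₀/(1 + n₀/N) = 161.9731/(1 + 161.9731/65902) = 161.5760.
Rounding up, n = 162.

162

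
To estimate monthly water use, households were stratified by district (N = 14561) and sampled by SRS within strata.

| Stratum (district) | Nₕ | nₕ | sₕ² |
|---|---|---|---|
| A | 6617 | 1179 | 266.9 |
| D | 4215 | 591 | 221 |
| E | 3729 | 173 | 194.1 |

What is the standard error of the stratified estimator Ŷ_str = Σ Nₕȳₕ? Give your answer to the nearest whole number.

5361

Var(Ŷ_str) = Σₕ Nₕ²(1 − fₕ)sₕ²/nₕ.
A: 6617²·(1 − 1179/6617)·266.9/1179 = 8.1458256 × 10^6.
D: 4215²·(1 − 591/4215)·221/591 = 5.7120311 × 10^6.
E: 3729²·(1 − 173/3729)·194.1/173 = 1.4877624 × 10^7.
Sum = 2.8735481 × 10^7.
SE = √(2.8735481 × 10^7) = 5361.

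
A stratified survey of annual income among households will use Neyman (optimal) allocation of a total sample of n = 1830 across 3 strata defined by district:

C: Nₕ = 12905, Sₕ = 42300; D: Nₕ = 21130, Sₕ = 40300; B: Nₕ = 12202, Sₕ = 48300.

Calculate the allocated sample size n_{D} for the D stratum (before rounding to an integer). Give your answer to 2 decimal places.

Neyman allocation: nₕ = n·NₕSₕ / Σⱼ NⱼSⱼ.
Σ NⱼSⱼ = 12905·42300 + 21130·40300 + 12202·48300 = 1.9867771 × 10^9.
n_{D} = 1830·21130·40300 / (1.9867771 × 10^9) = 784.34.

784.34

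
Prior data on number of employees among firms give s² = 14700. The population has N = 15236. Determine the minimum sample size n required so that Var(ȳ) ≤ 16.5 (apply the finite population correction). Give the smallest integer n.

842

Without fpc, n₀ = s²/D = 14700/16.5 = 890.9091.
With fpc, (1 − n/N)·s²/n ≤ D requires n ≥ n₀/(1 + n₀/N) = 890.9091/(1 + 890.9091/15236) = 841.6920.
Rounding up, n = 842.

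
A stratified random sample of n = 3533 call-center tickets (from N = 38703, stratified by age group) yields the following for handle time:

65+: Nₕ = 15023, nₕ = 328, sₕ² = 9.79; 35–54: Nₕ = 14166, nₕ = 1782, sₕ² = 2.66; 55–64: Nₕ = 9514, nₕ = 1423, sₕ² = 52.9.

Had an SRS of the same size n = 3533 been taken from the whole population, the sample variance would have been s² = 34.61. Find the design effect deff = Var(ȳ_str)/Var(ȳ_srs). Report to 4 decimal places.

0.7284

Var(ȳ_str) = Σ Wₕ²(1−fₕ)sₕ²/nₕ with Wₕ = Nₕ/38703:
  65+: (15023/38703)²·(1−328/15023)·9.79/328 = 0.0043989178
  35–54: (14166/38703)²·(1−1782/14166)·2.66/1782 = 1.748207 × 10^-4
  55–64: (9514/38703)²·(1−1423/9514)·52.9/1423 = 0.0019104112
  → Var(ȳ_str) = 0.0064841497.
Var(ȳ_srs) = (1 − 3533/38703)·34.61/3533 = 0.0089019613.
deff = 0.0064841497 / 0.0089019613 = 0.7284.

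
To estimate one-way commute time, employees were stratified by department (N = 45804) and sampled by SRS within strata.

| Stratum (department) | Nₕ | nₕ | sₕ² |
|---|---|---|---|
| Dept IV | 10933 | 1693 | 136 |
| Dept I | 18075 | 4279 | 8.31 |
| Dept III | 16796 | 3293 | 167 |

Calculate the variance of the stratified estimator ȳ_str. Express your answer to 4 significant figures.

Var(ȳ_str) = Σₕ Wₕ²(1 − fₕ)sₕ²/nₕ with Wₕ = Nₕ/N, N = 45804.
Dept IV: Wₕ = 0.23869094; term = 0.23869094²·(1 − 0.15485228)·136/1693 = 0.0038679999.
Dept I: Wₕ = 0.39461619; term = 0.39461619²·(1 − 0.23673582)·8.31/4279 = 2.308253 × 10^-4.
Dept III: Wₕ = 0.36669287; term = 0.36669287²·(1 − 0.19605859)·167/3293 = 0.0054821897.
Sum = 0.0095810149.

0.009581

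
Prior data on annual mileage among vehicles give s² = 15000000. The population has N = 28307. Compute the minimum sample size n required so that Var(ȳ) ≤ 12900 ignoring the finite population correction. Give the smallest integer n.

1163

Without fpc, n₀ = s²/D = 15000000/12900 = 1162.7907.
Rounding up, n = 1163.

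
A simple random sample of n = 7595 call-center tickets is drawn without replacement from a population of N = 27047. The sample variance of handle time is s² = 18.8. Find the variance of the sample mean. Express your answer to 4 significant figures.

Under SRS without replacement, Var(ȳ) = (1 − f)·s²/n with f = n/N = 7595/27047 = 0.28080748.
Var(ȳ) = (1 − 0.28080748)·18.8/7595 = 0.71919252·0.0024753127 = 0.0017802264.

0.001780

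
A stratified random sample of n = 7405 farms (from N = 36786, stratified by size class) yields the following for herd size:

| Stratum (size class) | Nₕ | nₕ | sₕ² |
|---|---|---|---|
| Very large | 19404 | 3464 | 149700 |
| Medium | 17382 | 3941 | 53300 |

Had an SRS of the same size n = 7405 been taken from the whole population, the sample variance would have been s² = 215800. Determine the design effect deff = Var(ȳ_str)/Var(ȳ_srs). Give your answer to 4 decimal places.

Var(ȳ_str) = Σ Wₕ²(1−fₕ)sₕ²/nₕ with Wₕ = Nₕ/36786:
  Very large: (19404/36786)²·(1−3464/19404)·149700/3464 = 9.8777577
  Medium: (17382/36786)²·(1−3941/17382)·53300/3941 = 2.3350004
  → Var(ȳ_str) = 12.212758.
Var(ȳ_srs) = (1 − 7405/36786)·215800/7405 = 23.276109.
deff = 12.212758 / 23.276109 = 0.5247.

0.5247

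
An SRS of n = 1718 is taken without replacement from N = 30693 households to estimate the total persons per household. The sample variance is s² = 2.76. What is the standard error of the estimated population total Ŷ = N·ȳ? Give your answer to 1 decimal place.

1195.3

Var(Ŷ) = N²·Var(ȳ) = N²·(1 − n/N)·s²/n.
f = 1718/30693 = 0.05597367; Var(ȳ) = 0.94402633·2.76/1718 = 0.0015165964.
Var(Ŷ) = 30693² · 0.0015165964 = 1.4287252 × 10^6.
SE(Ŷ) = √(1.4287252 × 10^6) = 1195.3.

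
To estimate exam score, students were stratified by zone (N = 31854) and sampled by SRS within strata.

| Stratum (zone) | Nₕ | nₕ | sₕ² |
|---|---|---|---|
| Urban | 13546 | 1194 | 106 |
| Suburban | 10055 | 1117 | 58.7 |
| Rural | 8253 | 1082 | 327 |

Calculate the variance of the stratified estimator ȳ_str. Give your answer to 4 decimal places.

Var(ȳ_str) = Σₕ Wₕ²(1 − fₕ)sₕ²/nₕ with Wₕ = Nₕ/N, N = 31854.
Urban: Wₕ = 0.42525272; term = 0.42525272²·(1 − 0.08814410)·106/1194 = 0.014639355.
Suburban: Wₕ = 0.31565894; term = 0.31565894²·(1 − 0.11108901)·58.7/1117 = 0.0046545682.
Rural: Wₕ = 0.25908834; term = 0.25908834²·(1 − 0.13110384)·327/1082 = 0.017627231.
Sum = 0.036921154.

0.0369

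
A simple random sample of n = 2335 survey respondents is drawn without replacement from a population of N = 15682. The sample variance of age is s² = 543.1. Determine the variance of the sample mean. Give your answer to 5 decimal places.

Under SRS without replacement, Var(ȳ) = (1 − f)·s²/n with f = n/N = 2335/15682 = 0.14889682.
Var(ȳ) = (1 − 0.14889682)·543.1/2335 = 0.85110318·0.23259101 = 0.19795894.

0.19796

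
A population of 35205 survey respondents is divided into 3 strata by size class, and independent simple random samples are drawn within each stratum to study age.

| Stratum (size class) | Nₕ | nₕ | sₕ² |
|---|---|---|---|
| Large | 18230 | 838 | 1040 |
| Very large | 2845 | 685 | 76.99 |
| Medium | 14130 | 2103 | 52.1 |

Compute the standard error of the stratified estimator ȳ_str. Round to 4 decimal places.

Var(ȳ_str) = Σₕ Wₕ²(1 − fₕ)sₕ²/nₕ with Wₕ = Nₕ/N, N = 35205.
Large: Wₕ = 0.51782417; term = 0.51782417²·(1 − 0.04596818)·1040/838 = 0.31748033.
Very large: Wₕ = 0.08081238; term = 0.08081238²·(1 − 0.24077329)·76.99/685 = 5.5727694 × 10^-4.
Medium: Wₕ = 0.40136344; term = 0.40136344²·(1 − 0.14883227)·52.1/2103 = 0.0033969506.
Sum = 0.32143456.
SE = √(0.32143456) = 0.5670.

0.5670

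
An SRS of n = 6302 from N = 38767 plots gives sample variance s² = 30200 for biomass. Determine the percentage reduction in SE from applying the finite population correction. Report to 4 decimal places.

f = n/N = 6302/38767 = 0.16256094.
SE_no-fpc = √(s²/n) = 2.1890933; SE_fpc = √((1−f)s²/n) = 2.0032764.
Ratio = √(1−f) = 0.91511696. Reduction = 100·(1 − 0.91511696) = 8.4883%.

8.4883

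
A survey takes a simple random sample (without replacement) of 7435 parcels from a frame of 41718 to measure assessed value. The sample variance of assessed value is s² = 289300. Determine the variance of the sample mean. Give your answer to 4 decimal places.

Under SRS without replacement, Var(ȳ) = (1 − f)·s²/n with f = n/N = 7435/41718 = 0.17822043.
Var(ȳ) = (1 − 0.17822043)·289300/7435 = 0.82177957·38.910558 = 31.975902.

31.9759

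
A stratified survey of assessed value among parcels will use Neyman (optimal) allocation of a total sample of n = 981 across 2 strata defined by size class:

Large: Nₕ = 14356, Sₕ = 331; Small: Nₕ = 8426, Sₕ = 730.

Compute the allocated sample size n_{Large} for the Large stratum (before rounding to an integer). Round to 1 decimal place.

427.6

Neyman allocation: nₕ = n·NₕSₕ / Σⱼ NⱼSⱼ.
Σ NⱼSⱼ = 14356·331 + 8426·730 = 1.0902816 × 10^7.
n_{Large} = 981·14356·331 / (1.0902816 × 10^7) = 427.6.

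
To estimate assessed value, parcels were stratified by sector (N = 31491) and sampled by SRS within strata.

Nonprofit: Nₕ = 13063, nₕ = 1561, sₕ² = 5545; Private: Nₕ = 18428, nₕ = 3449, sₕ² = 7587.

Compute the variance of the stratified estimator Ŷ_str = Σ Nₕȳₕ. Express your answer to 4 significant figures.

1.141 × 10^9

Var(Ŷ_str) = Σₕ Nₕ²(1 − fₕ)sₕ²/nₕ.
Nonprofit: 13063²·(1 − 1561/13063)·5545/1561 = 5.3372179 × 10^8.
Private: 18428²·(1 − 3449/18428)·7587/3449 = 6.072086 × 10^8.
Sum = 1.1409304 × 10^9.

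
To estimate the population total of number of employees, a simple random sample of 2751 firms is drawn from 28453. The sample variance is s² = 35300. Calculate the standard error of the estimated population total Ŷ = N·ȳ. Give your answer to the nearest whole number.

Var(Ŷ) = N²·Var(ȳ) = N²·(1 − n/N)·s²/n.
f = 2751/28453 = 0.09668576; Var(ȳ) = 0.90331424·35300/2751 = 11.591055.
Var(Ŷ) = 28453² · 11.591055 = 9.3838076 × 10^9.
SE(Ŷ) = √(9.3838076 × 10^9) = 96870.

96870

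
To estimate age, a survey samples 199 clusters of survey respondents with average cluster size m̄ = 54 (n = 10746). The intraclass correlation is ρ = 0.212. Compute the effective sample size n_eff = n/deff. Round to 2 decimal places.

deff = 1 + (54 − 1)·0.212 = 1 + 11.236 = 12.236.
n_eff = 10746 / 12.236 = 878.23.

878.23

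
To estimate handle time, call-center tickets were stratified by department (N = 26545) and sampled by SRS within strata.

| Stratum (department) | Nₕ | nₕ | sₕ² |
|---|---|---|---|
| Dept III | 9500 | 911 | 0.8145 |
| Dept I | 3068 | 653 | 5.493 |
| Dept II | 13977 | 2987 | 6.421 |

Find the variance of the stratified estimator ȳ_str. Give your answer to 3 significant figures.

6.61 × 10^-4

Var(ȳ_str) = Σₕ Wₕ²(1 − fₕ)sₕ²/nₕ with Wₕ = Nₕ/N, N = 26545.
Dept III: Wₕ = 0.35788284; term = 0.35788284²·(1 − 0.09589474)·0.8145/911 = 1.0353173 × 10^-4.
Dept I: Wₕ = 0.11557732; term = 0.11557732²·(1 − 0.21284224)·5.493/653 = 8.8451143 × 10^-5.
Dept II: Wₕ = 0.52653984; term = 0.52653984²·(1 − 0.21370823)·6.421/2987 = 4.6861226 × 10^-4.
Sum = 6.6059513 × 10^-4.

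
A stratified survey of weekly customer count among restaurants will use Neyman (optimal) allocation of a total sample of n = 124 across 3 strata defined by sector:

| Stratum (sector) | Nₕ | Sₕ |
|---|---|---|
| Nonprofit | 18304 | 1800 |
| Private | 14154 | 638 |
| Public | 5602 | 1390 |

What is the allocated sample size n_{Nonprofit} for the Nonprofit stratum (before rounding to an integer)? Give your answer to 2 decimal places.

82.10

Neyman allocation: nₕ = n·NₕSₕ / Σⱼ NⱼSⱼ.
Σ NⱼSⱼ = 18304·1800 + 14154·638 + 5602·1390 = 4.9764232 × 10^7.
n_{Nonprofit} = 124·18304·1800 / (4.9764232 × 10^7) = 82.10.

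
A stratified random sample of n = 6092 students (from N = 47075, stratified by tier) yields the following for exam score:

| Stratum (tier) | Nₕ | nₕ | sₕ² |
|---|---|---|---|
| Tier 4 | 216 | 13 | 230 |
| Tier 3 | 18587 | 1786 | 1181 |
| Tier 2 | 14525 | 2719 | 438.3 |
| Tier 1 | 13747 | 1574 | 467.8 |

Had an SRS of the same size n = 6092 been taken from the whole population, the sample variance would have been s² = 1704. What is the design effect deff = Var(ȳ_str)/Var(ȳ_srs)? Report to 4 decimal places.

0.5275

Var(ȳ_str) = Σ Wₕ²(1−fₕ)sₕ²/nₕ with Wₕ = Nₕ/47075:
  Tier 4: (216/47075)²·(1−13/216)·230/13 = 3.5006897 × 10^-4
  Tier 3: (18587/47075)²·(1−1786/18587)·1181/1786 = 0.093182041
  Tier 2: (14525/47075)²·(1−2719/14525)·438.3/2719 = 0.01247385
  Tier 1: (13747/47075)²·(1−1574/13747)·467.8/1574 = 0.022442973
  → Var(ȳ_str) = 0.12844893.
Var(ȳ_srs) = (1 − 6092/47075)·1704/6092 = 0.24351354.
deff = 0.12844893 / 0.24351354 = 0.5275.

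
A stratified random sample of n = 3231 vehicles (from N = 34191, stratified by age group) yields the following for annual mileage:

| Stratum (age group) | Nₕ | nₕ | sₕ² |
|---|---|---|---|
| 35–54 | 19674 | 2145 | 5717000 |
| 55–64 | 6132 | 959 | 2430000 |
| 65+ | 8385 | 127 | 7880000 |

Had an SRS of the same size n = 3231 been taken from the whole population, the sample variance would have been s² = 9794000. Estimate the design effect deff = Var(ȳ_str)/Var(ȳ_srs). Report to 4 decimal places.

1.6505

Var(ȳ_str) = Σ Wₕ²(1−fₕ)sₕ²/nₕ with Wₕ = Nₕ/34191:
  35–54: (19674/34191)²·(1−2145/19674)·5717000/2145 = 786.26166
  55–64: (6132/34191)²·(1−959/6132)·2430000/959 = 68.755696
  65+: (8385/34191)²·(1−127/8385)·7880000/127 = 3675.165
  → Var(ȳ_str) = 4530.1824.
Var(ȳ_srs) = (1 − 3231/34191)·9794000/3231 = 2744.81.
deff = 4530.1824 / 2744.81 = 1.6505.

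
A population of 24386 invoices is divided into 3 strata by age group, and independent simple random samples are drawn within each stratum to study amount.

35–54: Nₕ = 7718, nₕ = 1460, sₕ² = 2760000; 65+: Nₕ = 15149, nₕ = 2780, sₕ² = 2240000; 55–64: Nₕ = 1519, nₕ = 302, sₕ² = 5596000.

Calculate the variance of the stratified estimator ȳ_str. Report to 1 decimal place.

Var(ȳ_str) = Σₕ Wₕ²(1 − fₕ)sₕ²/nₕ with Wₕ = Nₕ/N, N = 24386.
35–54: Wₕ = 0.31649307; term = 0.31649307²·(1 − 0.18916818)·2760000/1460 = 153.53784.
65+: Wₕ = 0.62121709; term = 0.62121709²·(1 − 0.18351046)·2240000/2780 = 253.8871.
55–64: Wₕ = 0.06228984; term = 0.06228984²·(1 − 0.19881501)·5596000/302 = 57.602055.
Sum = 465.027.

465.0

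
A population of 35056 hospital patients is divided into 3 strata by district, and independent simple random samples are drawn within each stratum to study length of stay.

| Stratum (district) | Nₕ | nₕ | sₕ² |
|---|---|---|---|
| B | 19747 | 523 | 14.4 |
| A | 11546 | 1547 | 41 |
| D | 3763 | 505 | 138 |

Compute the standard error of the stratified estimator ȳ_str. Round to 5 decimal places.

Var(ȳ_str) = Σₕ Wₕ²(1 − fₕ)sₕ²/nₕ with Wₕ = Nₕ/N, N = 35056.
B: Wₕ = 0.56329872; term = 0.56329872²·(1 − 0.02648504)·14.4/523 = 0.0085051302.
A: Wₕ = 0.32935874; term = 0.32935874²·(1 − 0.13398580)·41/1547 = 0.0024897569.
D: Wₕ = 0.10734254; term = 0.10734254²·(1 − 0.13420144)·138/505 = 0.0027261408.
Sum = 0.013721028.
SE = √(0.013721028) = 0.11714.

0.11714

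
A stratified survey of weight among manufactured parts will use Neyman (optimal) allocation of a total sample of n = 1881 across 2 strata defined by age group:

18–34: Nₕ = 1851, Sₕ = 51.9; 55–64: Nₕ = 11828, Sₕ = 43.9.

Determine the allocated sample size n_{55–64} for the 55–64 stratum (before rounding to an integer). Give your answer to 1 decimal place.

1587.3

Neyman allocation: nₕ = n·NₕSₕ / Σⱼ NⱼSⱼ.
Σ NⱼSⱼ = 1851·51.9 + 11828·43.9 = 615316.1.
n_{55–64} = 1881·11828·43.9 / 615316.1 = 1587.3.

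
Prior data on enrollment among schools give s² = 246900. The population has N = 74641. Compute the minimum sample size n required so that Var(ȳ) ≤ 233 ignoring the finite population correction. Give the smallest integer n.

1060

Without fpc, n₀ = s²/D = 246900/233 = 1059.6567.
Rounding up, n = 1060.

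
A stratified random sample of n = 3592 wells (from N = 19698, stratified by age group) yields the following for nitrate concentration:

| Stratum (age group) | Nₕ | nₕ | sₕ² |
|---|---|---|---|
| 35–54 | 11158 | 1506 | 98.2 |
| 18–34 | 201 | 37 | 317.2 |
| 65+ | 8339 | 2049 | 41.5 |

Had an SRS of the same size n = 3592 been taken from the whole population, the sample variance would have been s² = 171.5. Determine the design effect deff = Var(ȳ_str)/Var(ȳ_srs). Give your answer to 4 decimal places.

Var(ȳ_str) = Σ Wₕ²(1−fₕ)sₕ²/nₕ with Wₕ = Nₕ/19698:
  35–54: (11158/19698)²·(1−1506/11158)·98.2/1506 = 0.018098639
  18–34: (201/19698)²·(1−37/201)·317.2/37 = 7.2832815 × 10^-4
  65+: (8339/19698)²·(1−2049/8339)·41.5/2049 = 0.0027379562
  → Var(ȳ_str) = 0.021564923.
Var(ȳ_srs) = (1 − 3592/19698)·171.5/3592 = 0.039038521.
deff = 0.021564923 / 0.039038521 = 0.5524.

0.5524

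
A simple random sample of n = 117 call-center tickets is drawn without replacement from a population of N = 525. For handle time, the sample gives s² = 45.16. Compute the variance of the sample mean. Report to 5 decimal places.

0.29996

Under SRS without replacement, Var(ȳ) = (1 − f)·s²/n with f = n/N = 117/525 = 0.22285714.
Var(ȳ) = (1 − 0.22285714)·45.16/117 = 0.77714286·0.38598291 = 0.29996386.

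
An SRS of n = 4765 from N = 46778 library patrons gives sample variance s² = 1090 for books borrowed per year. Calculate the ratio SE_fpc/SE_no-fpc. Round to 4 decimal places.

0.9477

f = n/N = 4765/46778 = 0.10186412.
SE_no-fpc = √(s²/n) = 0.47827953; SE_fpc = √((1−f)s²/n) = 0.45326566.
Ratio = √(1−f) = 0.94770031.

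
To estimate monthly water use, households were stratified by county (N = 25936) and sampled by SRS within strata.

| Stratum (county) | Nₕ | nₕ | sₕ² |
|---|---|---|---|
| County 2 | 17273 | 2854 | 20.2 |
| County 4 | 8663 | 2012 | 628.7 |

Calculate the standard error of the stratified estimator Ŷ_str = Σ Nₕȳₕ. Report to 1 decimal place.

4446.0

Var(Ŷ_str) = Σₕ Nₕ²(1 − fₕ)sₕ²/nₕ.
County 2: 17273²·(1 − 2854/17273)·20.2/2854 = 1.7627889 × 10^6.
County 4: 8663²·(1 − 2012/8663)·628.7/2012 = 1.8004072 × 10^7.
Sum = 1.9766861 × 10^7.
SE = √(1.9766861 × 10^7) = 4446.0.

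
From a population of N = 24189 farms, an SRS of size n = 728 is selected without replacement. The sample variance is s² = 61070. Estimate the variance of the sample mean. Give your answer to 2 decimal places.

81.36

Under SRS without replacement, Var(ȳ) = (1 − f)·s²/n with f = n/N = 728/24189 = 0.03009632.
Var(ȳ) = (1 − 0.03009632)·61070/728 = 0.96990368·83.887363 = 81.362661.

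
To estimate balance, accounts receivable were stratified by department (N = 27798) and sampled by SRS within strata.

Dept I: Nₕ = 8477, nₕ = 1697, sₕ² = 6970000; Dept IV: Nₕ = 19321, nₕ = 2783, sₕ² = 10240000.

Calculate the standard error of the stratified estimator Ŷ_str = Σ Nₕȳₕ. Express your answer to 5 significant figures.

Var(Ŷ_str) = Σₕ Nₕ²(1 − fₕ)sₕ²/nₕ.
Dept I: 8477²·(1 − 1697/8477)·6970000/1697 = 2.3606022 × 10^11.
Dept IV: 19321²·(1 − 2783/19321)·10240000/2783 = 1.1757076 × 10^12.
Sum = 1.4117678 × 10^12.
SE = √(1.4117678 × 10^12) = 1.1882 × 10^6.

1.1882 × 10^6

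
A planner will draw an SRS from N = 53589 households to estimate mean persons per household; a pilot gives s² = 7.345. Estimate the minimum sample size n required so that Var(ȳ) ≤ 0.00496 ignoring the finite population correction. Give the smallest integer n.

Without fpc, n₀ = s²/D = 7.345/0.00496 = 1480.8468.
Rounding up, n = 1481.

1481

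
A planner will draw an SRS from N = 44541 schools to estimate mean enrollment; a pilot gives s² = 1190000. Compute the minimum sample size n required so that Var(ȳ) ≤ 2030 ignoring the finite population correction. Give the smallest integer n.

Without fpc, n₀ = s²/D = 1190000/2030 = 586.2069.
Rounding up, n = 587.

587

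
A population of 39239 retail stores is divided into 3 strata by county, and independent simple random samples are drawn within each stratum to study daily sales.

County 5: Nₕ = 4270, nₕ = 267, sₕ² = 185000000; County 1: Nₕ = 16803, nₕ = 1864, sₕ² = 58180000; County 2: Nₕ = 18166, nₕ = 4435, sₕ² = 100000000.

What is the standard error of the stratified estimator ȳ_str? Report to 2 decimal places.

128.19

Var(ȳ_str) = Σₕ Wₕ²(1 − fₕ)sₕ²/nₕ with Wₕ = Nₕ/N, N = 39239.
County 5: Wₕ = 0.10882031; term = 0.10882031²·(1 − 0.06252927)·185000000/267 = 7691.9787.
County 1: Wₕ = 0.42822192; term = 0.42822192²·(1 − 0.11093257)·58180000/1864 = 5088.6233.
County 2: Wₕ = 0.46295777; term = 0.46295777²·(1 − 0.24413740)·100000000/4435 = 3652.8513.
Sum = 16433.453.
SE = √(16433.453) = 128.19.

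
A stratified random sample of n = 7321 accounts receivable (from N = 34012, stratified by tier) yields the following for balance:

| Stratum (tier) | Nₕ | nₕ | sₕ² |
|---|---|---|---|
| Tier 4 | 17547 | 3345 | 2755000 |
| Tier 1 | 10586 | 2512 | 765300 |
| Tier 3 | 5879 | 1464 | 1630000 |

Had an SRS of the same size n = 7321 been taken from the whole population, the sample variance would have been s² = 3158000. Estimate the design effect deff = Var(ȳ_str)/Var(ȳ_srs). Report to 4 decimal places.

0.6644

Var(ȳ_str) = Σ Wₕ²(1−fₕ)sₕ²/nₕ with Wₕ = Nₕ/34012:
  Tier 4: (17547/34012)²·(1−3345/17547)·2755000/3345 = 177.42447
  Tier 1: (10586/34012)²·(1−2512/10586)·765300/2512 = 22.509631
  Tier 3: (5879/34012)²·(1−1464/5879)·1630000/1464 = 24.981376
  → Var(ȳ_str) = 224.91548.
Var(ȳ_srs) = (1 − 7321/34012)·3158000/7321 = 338.51225.
deff = 224.91548 / 338.51225 = 0.6644.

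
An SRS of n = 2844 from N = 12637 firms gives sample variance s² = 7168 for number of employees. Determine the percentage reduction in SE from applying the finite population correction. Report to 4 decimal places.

11.9689

f = n/N = 2844/12637 = 0.22505341.
SE_no-fpc = √(s²/n) = 1.5875748; SE_fpc = √((1−f)s²/n) = 1.3975588.
Ratio = √(1−f) = 0.88031051. Reduction = 100·(1 − 0.88031051) = 11.9689%.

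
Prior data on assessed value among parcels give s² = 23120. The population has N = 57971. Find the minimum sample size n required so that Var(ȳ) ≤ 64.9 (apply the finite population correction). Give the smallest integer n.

355

Without fpc, n₀ = s²/D = 23120/64.9 = 356.2404.
With fpc, (1 − n/N)·s²/n ≤ D requires n ≥ n₀/(1 + n₀/N) = 356.2404/(1 + 356.2404/57971) = 354.0646.
Rounding up, n = 355.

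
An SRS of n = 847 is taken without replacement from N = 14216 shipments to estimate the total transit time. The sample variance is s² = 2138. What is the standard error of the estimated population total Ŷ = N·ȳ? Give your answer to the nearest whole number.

Var(Ŷ) = N²·Var(ȳ) = N²·(1 − n/N)·s²/n.
f = 847/14216 = 0.05958075; Var(ȳ) = 0.94041925·2138/847 = 2.3738091.
Var(Ŷ) = 14216² · 2.3738091 = 4.7973413 × 10^8.
SE(Ŷ) = √(4.7973413 × 10^8) = 21903.

21903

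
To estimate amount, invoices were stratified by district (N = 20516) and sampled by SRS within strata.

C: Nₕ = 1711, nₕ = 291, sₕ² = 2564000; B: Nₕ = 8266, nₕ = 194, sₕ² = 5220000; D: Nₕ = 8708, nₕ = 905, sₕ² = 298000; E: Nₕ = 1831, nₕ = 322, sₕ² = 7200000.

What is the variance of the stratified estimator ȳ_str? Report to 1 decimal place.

4516.2

Var(ȳ_str) = Σₕ Wₕ²(1 − fₕ)sₕ²/nₕ with Wₕ = Nₕ/N, N = 20516.
C: Wₕ = 0.08339832; term = 0.08339832²·(1 − 0.17007598)·2564000/291 = 50.860193.
B: Wₕ = 0.40290505; term = 0.40290505²·(1 − 0.02346963)·5220000/194 = 4265.4018.
D: Wₕ = 0.42444921; term = 0.42444921²·(1 − 0.10392742)·298000/905 = 53.157229.
E: Wₕ = 0.08924742; term = 0.08924742²·(1 − 0.17586019)·7200000/322 = 146.78066.
Sum = 4516.1999.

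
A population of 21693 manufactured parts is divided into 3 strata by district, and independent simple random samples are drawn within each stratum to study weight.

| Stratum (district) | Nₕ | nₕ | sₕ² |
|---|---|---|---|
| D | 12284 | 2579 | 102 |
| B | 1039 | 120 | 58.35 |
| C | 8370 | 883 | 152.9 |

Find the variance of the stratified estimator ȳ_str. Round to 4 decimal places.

Var(ȳ_str) = Σₕ Wₕ²(1 − fₕ)sₕ²/nₕ with Wₕ = Nₕ/N, N = 21693.
D: Wₕ = 0.56626562; term = 0.56626562²·(1 − 0.20994790)·102/2579 = 0.010019475.
B: Wₕ = 0.04789563; term = 0.04789563²·(1 − 0.11549567)·58.35/120 = 9.8662347 × 10^-4.
C: Wₕ = 0.38583875; term = 0.38583875²·(1 − 0.10549582)·152.9/883 = 0.02305902.
Sum = 0.034065118.

0.0341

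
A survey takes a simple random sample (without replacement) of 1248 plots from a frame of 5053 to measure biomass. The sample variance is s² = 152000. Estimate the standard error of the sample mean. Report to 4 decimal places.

Under SRS without replacement, Var(ȳ) = (1 − f)·s²/n with f = n/N = 1248/5053 = 0.24698199.
Var(ȳ) = (1 − 0.24698199)·152000/1248 = 0.75301801·121.79487 = 91.713732.
SE(ȳ) = √(91.713732) = 9.5767.

9.5767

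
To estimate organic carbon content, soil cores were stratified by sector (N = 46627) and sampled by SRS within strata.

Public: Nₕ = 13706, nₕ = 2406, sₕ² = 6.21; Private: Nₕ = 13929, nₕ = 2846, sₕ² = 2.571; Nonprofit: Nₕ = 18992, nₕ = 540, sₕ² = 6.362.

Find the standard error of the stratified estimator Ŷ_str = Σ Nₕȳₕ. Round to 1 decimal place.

2160.5

Var(Ŷ_str) = Σₕ Nₕ²(1 − fₕ)sₕ²/nₕ.
Public: 13706²·(1 − 2406/13706)·6.21/2406 = 399746.94.
Private: 13929²·(1 − 2846/13929)·2.571/2846 = 139458.33.
Nonprofit: 18992²·(1 − 540/18992)·6.362/540 = 4.1287069 × 10^6.
Sum = 4.6679122 × 10^6.
SE = √(4.6679122 × 10^6) = 2160.5.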